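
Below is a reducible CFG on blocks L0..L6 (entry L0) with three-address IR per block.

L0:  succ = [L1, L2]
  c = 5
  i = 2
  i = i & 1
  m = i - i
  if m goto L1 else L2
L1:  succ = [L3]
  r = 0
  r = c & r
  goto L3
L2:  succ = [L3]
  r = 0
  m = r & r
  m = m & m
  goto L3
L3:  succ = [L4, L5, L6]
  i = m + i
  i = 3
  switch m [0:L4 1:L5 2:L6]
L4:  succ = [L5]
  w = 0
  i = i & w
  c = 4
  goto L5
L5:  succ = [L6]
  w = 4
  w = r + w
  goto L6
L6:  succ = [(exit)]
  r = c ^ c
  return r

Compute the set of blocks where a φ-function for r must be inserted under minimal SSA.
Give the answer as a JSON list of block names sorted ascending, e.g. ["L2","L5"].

Answer: ["L3"]

Analysis:
idom tree: L1←L0 L2←L0 L3←L0 L4←L3 L5←L3 L6←L3
Dom∩ at merges:
  L3: preds {L1,L2}: {L0,L1} ∩ {L0,L2} = {L0}; idom=L0
  L5: preds {L3,L4}: {L0,L3} ∩ {L0,L3,L4} = {L0,L3}; idom=L3
  L6: preds {L3,L5}: {L0,L3} ∩ {L0,L3,L5} = {L0,L3}; idom=L3

DF walk-up:
  join L3 pred L1: L1 stop@L0
  join L3 pred L2: L2 stop@L0
  join L5 pred L3: · stop@L3
  join L5 pred L4: L4 stop@L3
  join L6 pred L3: · stop@L3
  join L6 pred L5: L5 stop@L3
  DF(L0)=∅
  DF(L1)={L3}
  DF(L2)={L3}
  DF(L3)=∅
  DF(L4)={L5}
  DF(L5)={L6}
  DF(L6)=∅

φ for r: defs {L1,L2,L6}
  DF⁺ = {L3}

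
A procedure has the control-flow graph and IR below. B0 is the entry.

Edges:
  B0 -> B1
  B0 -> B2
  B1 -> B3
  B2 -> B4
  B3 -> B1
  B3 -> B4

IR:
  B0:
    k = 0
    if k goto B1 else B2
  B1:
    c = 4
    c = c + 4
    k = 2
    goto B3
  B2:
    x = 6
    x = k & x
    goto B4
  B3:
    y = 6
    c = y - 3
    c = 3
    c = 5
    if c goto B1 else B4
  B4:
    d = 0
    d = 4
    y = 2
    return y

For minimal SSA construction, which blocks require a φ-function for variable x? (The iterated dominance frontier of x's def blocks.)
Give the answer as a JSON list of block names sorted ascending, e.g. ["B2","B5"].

Answer: ["B4"]

Working:
idom tree: B1←B0 B2←B0 B3←B1 B4←B0
Dom at joins:
  B1: preds {B0,B3}: {B0} ∩ {B0,B1,B3} = {B0}; idom=B0
  B4: preds {B2,B3}: {B0,B2} ∩ {B0,B1,B3} = {B0}; idom=B0

DF derivation:
  B1←B0: walk · to B0
  B1←B3: walk B3→B1 to B0
  B4←B2: walk B2 to B0
  B4←B3: walk B3→B1 to B0
  B0 → ∅
  B1 → {B1,B4}
  B2 → {B4}
  B3 → {B1,B4}
  B4 → ∅

φ for x: defs {B2}
  DF⁺ = {B4}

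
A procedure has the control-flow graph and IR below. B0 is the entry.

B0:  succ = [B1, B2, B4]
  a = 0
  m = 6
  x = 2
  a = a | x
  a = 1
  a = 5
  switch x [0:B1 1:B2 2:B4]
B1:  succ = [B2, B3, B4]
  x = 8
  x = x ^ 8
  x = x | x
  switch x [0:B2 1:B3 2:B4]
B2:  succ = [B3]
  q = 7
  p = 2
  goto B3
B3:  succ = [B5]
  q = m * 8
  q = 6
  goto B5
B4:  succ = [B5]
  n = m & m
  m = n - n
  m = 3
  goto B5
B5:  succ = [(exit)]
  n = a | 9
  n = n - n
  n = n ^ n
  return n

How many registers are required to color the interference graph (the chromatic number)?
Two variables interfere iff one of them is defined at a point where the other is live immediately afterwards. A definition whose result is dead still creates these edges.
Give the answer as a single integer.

Block summaries:
  B0: {a,m,x} / ∅
  B1: {x} / ∅
  B2: {p,q} / ∅
  B3: {q} / {m}
  B4: {m,n} / {m}
  B5: {n} / {a}

Backward fixpoint:
  live B0: ∅→{a,m}
  live B1: {a,m}→{a,m}
  live B2: {a,m}→{a,m}
  live B3: {a,m}→{a}
  live B4: {a,m}→{a}
  live B5: {a}→∅

Interfere edges:
  a↔{m,n,p,q,x}
  m↔{a,p,q,x}
  n↔{a}
  p↔{a,m}
  q↔{a,m}
  x↔{a,m}

Colouring:
  lower bound: {a,m,p} mutually conflict ⇒ χ ≥ 3
  3-colouring: r0={a}  r1={m,n}  r2={p,q,x}
  χ = 3

Answer: 3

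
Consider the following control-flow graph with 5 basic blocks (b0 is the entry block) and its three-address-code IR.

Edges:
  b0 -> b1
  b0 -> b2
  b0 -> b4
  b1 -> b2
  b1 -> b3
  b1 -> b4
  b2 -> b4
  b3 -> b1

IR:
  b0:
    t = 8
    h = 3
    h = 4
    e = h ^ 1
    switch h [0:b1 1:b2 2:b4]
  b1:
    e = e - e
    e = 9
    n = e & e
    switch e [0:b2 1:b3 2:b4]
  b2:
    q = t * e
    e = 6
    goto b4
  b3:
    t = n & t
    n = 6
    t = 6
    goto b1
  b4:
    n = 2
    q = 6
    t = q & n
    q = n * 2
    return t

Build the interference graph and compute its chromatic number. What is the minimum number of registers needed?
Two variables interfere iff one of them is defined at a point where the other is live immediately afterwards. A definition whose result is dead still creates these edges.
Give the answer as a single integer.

Block summaries:
  b0: {e,h,t} / ∅
  b1: {e,n} / {e}
  b2: {e,q} / {e,t}
  b3: {n,t} / {n,t}
  b4: {n,q,t} / ∅

Backward fixpoint:
  b0: in=∅ out={e,t}
  b1: in={e,t} out={e,n,t}
  b2: in={e,t} out=∅
  b3: in={e,n,t} out={e,t}
  b4: in=∅ out=∅

Conflict graph:
  e — {h,n,t}
  h — {e,t}
  n — {e,q,t}
  q — {n,t}
  t — {e,h,n,q}

Registers:
  {e,h,t} pairwise interfere (3-clique) ⇒ χ ≥ 3
  3-colouring: c0={t}  c1={e,q}  c2={h,n}
  χ = 3

Answer: 3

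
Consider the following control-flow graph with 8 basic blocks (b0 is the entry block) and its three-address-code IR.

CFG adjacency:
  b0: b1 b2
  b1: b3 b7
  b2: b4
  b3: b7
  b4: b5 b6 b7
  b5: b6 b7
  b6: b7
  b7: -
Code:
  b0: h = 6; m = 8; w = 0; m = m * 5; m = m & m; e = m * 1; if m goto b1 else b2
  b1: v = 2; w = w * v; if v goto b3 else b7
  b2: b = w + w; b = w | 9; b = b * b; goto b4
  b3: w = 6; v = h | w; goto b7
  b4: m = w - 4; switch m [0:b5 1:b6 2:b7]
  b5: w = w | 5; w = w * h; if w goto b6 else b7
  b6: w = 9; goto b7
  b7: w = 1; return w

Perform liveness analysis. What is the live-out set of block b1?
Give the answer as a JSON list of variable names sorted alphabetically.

Per-block:
  b0 def {e,h,m,w} use ∅
  b1 def {v,w} use {w}
  b2 def {b} use {w}
  b3 def {v,w} use {h}
  b4 def {m} use {w}
  b5 def {w} use {h,w}
  b6 def {w} use ∅
  b7 def {w} use ∅

Live sets:
  live b0: ∅→{h,w}
  live b1: {h,w}→{h}
  live b2: {h,w}→{h,w}
  live b3: {h}→∅
  live b4: {h,w}→{h,w}
  live b5: {h,w}→∅
  live b6: ∅→∅
  live b7: ∅→∅

live-out(b1) = ["h"]

Answer: ["h"]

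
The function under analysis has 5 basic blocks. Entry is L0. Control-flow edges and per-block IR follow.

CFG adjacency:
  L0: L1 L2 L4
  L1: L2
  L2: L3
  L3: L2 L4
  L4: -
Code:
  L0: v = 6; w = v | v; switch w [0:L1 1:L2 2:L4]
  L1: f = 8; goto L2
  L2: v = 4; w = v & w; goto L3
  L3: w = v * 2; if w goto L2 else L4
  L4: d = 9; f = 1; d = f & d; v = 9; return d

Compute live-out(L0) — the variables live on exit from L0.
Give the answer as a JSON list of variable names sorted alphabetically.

def/use:
  L0: {v,w} / ∅
  L1: {f} / ∅
  L2: {v,w} / {w}
  L3: {w} / {v}
  L4: {d,f,v} / ∅

Live sets:
  live L0: ∅→{w}
  live L1: {w}→{w}
  live L2: {w}→{v}
  live L3: {v}→{w}
  live L4: ∅→∅

live-out(L0) = ["w"]

Answer: ["w"]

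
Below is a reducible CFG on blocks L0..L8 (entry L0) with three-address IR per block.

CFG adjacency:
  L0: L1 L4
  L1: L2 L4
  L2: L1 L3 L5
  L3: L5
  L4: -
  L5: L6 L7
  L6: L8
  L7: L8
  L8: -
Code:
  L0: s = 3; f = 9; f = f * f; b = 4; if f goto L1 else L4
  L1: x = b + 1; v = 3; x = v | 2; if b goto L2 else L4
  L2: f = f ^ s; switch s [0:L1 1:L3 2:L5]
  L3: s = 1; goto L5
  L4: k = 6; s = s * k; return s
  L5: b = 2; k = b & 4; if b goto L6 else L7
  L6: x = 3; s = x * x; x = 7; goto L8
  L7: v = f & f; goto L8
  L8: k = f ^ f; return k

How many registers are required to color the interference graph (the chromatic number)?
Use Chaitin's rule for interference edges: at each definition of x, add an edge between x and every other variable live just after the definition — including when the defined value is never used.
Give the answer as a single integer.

Answer: 4

Derivation:
Block summaries:
  L0: def={b,f,s} ue=∅
  L1: def={v,x} ue={b}
  L2: def={f} ue={f,s}
  L3: def={s} ue=∅
  L4: def={k,s} ue={s}
  L5: def={b,k} ue=∅
  L6: def={s,x} ue=∅
  L7: def={v} ue={f}
  L8: def={k} ue={f}

Live sets:
  live L0: ∅→{b,f,s}
  live L1: {b,f,s}→{b,f,s}
  live L2: {b,f,s}→{b,f,s}
  live L3: {f}→{f}
  live L4: {s}→∅
  live L5: {f}→{f}
  live L6: {f}→{f}
  live L7: {f}→{f}
  live L8: {f}→∅

Conflict graph:
  b↔{f,k,s,v,x}
  f↔{b,k,s,v,x}
  k↔{b,f,s}
  s↔{b,f,k,v,x}
  v↔{b,f,s}
  x↔{b,f,s}

Chromatic number:
  clique {b,f,k,s} ⇒ need ≥ 4
  assign b→c0 f→c1 k→c3 s→c2 v→c3 x→c3 — no edge inside a register ⇒ χ ≤ 4
  χ = 4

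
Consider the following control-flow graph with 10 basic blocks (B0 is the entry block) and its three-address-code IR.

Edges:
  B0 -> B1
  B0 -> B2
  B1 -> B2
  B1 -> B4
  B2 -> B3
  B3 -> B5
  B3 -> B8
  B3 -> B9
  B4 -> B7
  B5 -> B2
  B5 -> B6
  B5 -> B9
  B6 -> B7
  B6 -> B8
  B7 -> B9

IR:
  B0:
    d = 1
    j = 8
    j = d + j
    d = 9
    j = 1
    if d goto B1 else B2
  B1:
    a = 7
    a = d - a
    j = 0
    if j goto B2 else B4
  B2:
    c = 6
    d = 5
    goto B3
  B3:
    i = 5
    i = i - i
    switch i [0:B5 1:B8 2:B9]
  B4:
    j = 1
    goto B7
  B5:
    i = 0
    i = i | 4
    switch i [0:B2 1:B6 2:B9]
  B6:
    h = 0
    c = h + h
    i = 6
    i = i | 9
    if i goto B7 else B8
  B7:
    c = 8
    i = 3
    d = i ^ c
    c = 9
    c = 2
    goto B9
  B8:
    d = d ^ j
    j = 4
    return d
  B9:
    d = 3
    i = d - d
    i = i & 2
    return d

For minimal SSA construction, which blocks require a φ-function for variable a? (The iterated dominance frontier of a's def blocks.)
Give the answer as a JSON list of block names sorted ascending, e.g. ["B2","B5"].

Answer: ["B2", "B7", "B9"]

Derivation:
idom tree: B1←B0 B2←B0 B3←B2 B4←B1 B5←B3 B6←B5 B7←B0 B8←B3 B9←B0
Dom at joins:
  B2: preds {B0,B1,B5}: {B0} ∩ {B0,B1} ∩ {B0,B2,B3,B5} = {B0}; idom=B0
  B7: preds {B4,B6}: {B0,B1,B4} ∩ {B0,B2,B3,B5,B6} = {B0}; idom=B0
  B8: preds {B3,B6}: {B0,B2,B3} ∩ {B0,B2,B3,B5,B6} = {B0,B2,B3}; idom=B3
  B9: preds {B3,B5,B7}: {B0,B2,B3} ∩ {B0,B2,B3,B5} ∩ {B0,B7} = {B0}; idom=B0

DF walk-up:
  B2←B0: walk · to B0
  B2←B1: walk B1 to B0
  B2←B5: walk B5→B3→B2 to B0
  B7←B4: walk B4→B1 to B0
  B7←B6: walk B6→B5→B3→B2 to B0
  B8←B3: walk · to B3
  B8←B6: walk B6→B5 to B3
  B9←B3: walk B3→B2 to B0
  B9←B5: walk B5→B3→B2 to B0
  B9←B7: walk B7 to B0
  B0 → ∅
  B1 → {B2,B7}
  B2 → {B2,B7,B9}
  B3 → {B2,B7,B9}
  B4 → {B7}
  B5 → {B2,B7,B8,B9}
  B6 → {B7,B8}
  B7 → {B9}
  B8 → ∅
  B9 → ∅

φ for a: defs {B1}
  DF⁺ = {B2,B7,B9}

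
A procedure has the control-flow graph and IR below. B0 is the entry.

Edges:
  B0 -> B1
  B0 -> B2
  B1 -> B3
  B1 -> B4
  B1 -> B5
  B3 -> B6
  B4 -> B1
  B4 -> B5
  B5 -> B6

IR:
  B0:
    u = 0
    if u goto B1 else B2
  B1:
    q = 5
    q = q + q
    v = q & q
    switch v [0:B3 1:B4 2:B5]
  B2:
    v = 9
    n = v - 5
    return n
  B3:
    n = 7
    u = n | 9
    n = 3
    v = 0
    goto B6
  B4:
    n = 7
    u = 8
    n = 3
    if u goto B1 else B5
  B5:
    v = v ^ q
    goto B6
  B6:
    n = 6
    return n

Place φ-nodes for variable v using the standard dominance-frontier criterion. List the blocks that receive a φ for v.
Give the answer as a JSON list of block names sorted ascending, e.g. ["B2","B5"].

idom tree: B1←B0 B2←B0 B3←B1 B4←B1 B5←B1 B6←B1
Dom at joins:
  B1: preds {B0,B4}: {B0} ∩ {B0,B1,B4} = {B0}; idom=B0
  B5: preds {B1,B4}: {B0,B1} ∩ {B0,B1,B4} = {B0,B1}; idom=B1
  B6: preds {B3,B5}: {B0,B1,B3} ∩ {B0,B1,B5} = {B0,B1}; idom=B1

DF derivation:
  join B1 pred B0: · stop@B0
  join B1 pred B4: B4→B1 stop@B0
  join B5 pred B1: · stop@B1
  join B5 pred B4: B4 stop@B1
  join B6 pred B3: B3 stop@B1
  join B6 pred B5: B5 stop@B1
  B0: DF=∅
  B1: DF={B1}
  B2: DF=∅
  B3: DF={B6}
  B4: DF={B1,B5}
  B5: DF={B6}
  B6: DF=∅

φ for v: defs {B1,B2,B3,B5}
  DF⁺ = {B1,B6}

Answer: ["B1", "B6"]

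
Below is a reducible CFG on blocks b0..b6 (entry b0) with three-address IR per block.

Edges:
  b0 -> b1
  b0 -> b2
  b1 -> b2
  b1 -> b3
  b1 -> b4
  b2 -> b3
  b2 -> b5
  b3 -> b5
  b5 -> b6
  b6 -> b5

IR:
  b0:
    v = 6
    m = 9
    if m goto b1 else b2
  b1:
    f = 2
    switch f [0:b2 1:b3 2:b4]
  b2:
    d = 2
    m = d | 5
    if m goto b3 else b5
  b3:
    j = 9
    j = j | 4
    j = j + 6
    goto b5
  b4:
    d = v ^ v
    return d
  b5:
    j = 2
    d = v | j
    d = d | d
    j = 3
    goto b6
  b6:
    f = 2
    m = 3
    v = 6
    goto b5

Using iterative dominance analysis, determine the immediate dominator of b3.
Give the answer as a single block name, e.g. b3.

idom tree: b1←b0 b2←b0 b3←b0 b4←b1 b5←b0 b6←b5
Dom at joins:
  b2: preds {b0,b1}: {b0} ∩ {b0,b1} = {b0}; idom=b0
  b3: preds {b1,b2}: {b0,b1} ∩ {b0,b2} = {b0}; idom=b0
  b5: preds {b2,b3,b6}: {b0,b2} ∩ {b0,b3} ∩ {b0,b5,b6} = {b0}; idom=b0

idom(b3) = b0

Answer: b0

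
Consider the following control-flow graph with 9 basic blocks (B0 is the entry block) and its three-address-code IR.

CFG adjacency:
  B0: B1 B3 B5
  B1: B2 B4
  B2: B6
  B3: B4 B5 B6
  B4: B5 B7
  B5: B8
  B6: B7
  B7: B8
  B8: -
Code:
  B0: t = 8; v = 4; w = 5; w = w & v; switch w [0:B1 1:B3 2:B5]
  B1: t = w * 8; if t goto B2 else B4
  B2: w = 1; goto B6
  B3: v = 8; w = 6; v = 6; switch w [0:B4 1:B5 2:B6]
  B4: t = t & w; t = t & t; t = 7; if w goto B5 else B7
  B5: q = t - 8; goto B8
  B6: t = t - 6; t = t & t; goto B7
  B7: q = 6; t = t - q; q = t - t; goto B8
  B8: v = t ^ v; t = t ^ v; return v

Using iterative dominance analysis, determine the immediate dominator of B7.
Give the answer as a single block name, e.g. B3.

idom tree: B1←B0 B2←B1 B3←B0 B4←B0 B5←B0 B6←B0 B7←B0 B8←B0
Join-block Dom:
  B4: preds {B1,B3}: {B0,B1} ∩ {B0,B3} = {B0}; idom=B0
  B5: preds {B0,B3,B4}: {B0} ∩ {B0,B3} ∩ {B0,B4} = {B0}; idom=B0
  B6: preds {B2,B3}: {B0,B1,B2} ∩ {B0,B3} = {B0}; idom=B0
  B7: preds {B4,B6}: {B0,B4} ∩ {B0,B6} = {B0}; idom=B0
  B8: preds {B5,B7}: {B0,B5} ∩ {B0,B7} = {B0}; idom=B0

idom(B7) = B0

Answer: B0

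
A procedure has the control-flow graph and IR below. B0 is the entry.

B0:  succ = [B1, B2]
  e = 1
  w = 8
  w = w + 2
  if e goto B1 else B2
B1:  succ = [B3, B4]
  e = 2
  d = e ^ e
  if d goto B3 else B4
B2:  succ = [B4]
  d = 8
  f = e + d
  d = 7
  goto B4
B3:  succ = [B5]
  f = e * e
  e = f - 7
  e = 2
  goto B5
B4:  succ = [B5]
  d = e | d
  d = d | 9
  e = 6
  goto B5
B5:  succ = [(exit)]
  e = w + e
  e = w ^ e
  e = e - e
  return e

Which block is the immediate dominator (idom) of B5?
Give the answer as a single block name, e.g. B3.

Answer: B0

Working:
idom tree: B1←B0 B2←B0 B3←B1 B4←B0 B5←B0
Dom at joins:
  B4: preds {B1,B2}: {B0,B1} ∩ {B0,B2} = {B0}; idom=B0
  B5: preds {B3,B4}: {B0,B1,B3} ∩ {B0,B4} = {B0}; idom=B0

idom(B5) = B0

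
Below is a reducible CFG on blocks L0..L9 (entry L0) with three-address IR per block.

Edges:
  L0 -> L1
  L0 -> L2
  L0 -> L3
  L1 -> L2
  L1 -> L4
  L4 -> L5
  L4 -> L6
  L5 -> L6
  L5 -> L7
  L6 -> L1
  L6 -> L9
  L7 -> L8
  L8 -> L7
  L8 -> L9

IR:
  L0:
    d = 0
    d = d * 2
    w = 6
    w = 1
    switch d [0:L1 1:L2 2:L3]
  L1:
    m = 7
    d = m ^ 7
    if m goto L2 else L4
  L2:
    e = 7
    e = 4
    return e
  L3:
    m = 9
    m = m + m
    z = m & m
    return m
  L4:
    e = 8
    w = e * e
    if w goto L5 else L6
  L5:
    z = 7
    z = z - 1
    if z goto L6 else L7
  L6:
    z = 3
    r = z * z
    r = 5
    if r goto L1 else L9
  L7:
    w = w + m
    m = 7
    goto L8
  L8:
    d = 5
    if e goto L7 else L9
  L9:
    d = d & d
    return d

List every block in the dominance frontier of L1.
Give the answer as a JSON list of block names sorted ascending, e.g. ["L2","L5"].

idom tree: L1←L0 L2←L0 L3←L0 L4←L1 L5←L4 L6←L4 L7←L5 L8←L7 L9←L4
Dom at joins:
  L1: preds {L0,L6}: {L0} ∩ {L0,L1,L4,L6} = {L0}; idom=L0
  L2: preds {L0,L1}: {L0} ∩ {L0,L1} = {L0}; idom=L0
  L6: preds {L4,L5}: {L0,L1,L4} ∩ {L0,L1,L4,L5} = {L0,L1,L4}; idom=L4
  L7: preds {L5,L8}: {L0,L1,L4,L5} ∩ {L0,L1,L4,L5,L7,L8} = {L0,L1,L4,L5}; idom=L5
  L9: preds {L6,L8}: {L0,L1,L4,L6} ∩ {L0,L1,L4,L5,L7,L8} = {L0,L1,L4}; idom=L4

DF derivation:
  join L1 pred L0: · stop@L0
  join L1 pred L6: L6→L4→L1 stop@L0
  join L2 pred L0: · stop@L0
  join L2 pred L1: L1 stop@L0
  join L6 pred L4: · stop@L4
  join L6 pred L5: L5 stop@L4
  join L7 pred L5: · stop@L5
  join L7 pred L8: L8→L7 stop@L5
  join L9 pred L6: L6 stop@L4
  join L9 pred L8: L8→L7→L5 stop@L4
  DF(L0)=∅
  DF(L1)={L1,L2}
  DF(L2)=∅
  DF(L3)=∅
  DF(L4)={L1}
  DF(L5)={L6,L9}
  DF(L6)={L1,L9}
  DF(L7)={L7,L9}
  DF(L8)={L7,L9}
  DF(L9)=∅

DF(L1) = ["L1", "L2"]

Answer: ["L1", "L2"]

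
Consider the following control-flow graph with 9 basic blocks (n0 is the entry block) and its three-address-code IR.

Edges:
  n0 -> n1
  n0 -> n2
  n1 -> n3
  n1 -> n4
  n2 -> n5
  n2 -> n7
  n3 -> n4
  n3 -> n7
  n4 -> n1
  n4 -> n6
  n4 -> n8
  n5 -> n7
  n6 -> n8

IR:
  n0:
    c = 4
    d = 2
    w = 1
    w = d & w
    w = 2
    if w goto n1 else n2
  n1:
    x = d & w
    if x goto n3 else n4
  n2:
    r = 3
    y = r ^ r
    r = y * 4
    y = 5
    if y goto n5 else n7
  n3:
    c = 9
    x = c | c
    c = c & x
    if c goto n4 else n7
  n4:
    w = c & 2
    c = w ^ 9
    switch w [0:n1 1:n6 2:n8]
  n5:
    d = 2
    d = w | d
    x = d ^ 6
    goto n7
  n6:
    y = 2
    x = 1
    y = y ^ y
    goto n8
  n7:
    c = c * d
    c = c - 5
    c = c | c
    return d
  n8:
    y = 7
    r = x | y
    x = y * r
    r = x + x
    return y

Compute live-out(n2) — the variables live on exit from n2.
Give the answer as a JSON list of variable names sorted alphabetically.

Answer: ["c", "d", "w"]

Derivation:
Per-block:
  n0: def={c,d,w} ue=∅
  n1: def={x} ue={d,w}
  n2: def={r,y} ue=∅
  n3: def={c,x} ue=∅
  n4: def={c,w} ue={c}
  n5: def={d,x} ue={w}
  n6: def={x,y} ue=∅
  n7: def={c} ue={c,d}
  n8: def={r,x,y} ue={x}

Live sets:
  live n0: ∅→{c,d,w}
  live n1: {c,d,w}→{c,d,x}
  live n2: {c,d,w}→{c,d,w}
  live n3: {d}→{c,d,x}
  live n4: {c,d,x}→{c,d,w,x}
  live n5: {c,w}→{c,d}
  live n6: ∅→{x}
  live n7: {c,d}→∅
  live n8: {x}→∅

live-out(n2) = ["c", "d", "w"]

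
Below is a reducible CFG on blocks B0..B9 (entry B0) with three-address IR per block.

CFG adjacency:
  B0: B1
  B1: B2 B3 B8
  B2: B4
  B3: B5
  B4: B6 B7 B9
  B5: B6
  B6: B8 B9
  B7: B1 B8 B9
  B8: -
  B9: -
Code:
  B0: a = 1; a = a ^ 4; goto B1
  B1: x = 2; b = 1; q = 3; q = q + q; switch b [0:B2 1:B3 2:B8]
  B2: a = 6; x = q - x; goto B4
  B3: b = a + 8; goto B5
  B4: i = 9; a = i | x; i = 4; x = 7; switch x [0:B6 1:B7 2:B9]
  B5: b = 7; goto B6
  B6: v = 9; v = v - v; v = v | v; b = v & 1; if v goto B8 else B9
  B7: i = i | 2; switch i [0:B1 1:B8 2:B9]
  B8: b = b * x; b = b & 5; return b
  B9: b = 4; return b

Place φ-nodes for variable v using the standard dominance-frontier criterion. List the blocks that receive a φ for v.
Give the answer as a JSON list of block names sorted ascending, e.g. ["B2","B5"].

idom tree: B1←B0 B2←B1 B3←B1 B4←B2 B5←B3 B6←B1 B7←B4 B8←B1 B9←B1
Dom∩ at merges:
  B1: preds {B0,B7}: {B0} ∩ {B0,B1,B2,B4,B7} = {B0}; idom=B0
  B6: preds {B4,B5}: {B0,B1,B2,B4} ∩ {B0,B1,B3,B5} = {B0,B1}; idom=B1
  B8: preds {B1,B6,B7}: {B0,B1} ∩ {B0,B1,B6} ∩ {B0,B1,B2,B4,B7} = {B0,B1}; idom=B1
  B9: preds {B4,B6,B7}: {B0,B1,B2,B4} ∩ {B0,B1,B6} ∩ {B0,B1,B2,B4,B7} = {B0,B1}; idom=B1

Frontier:
  B1←B0: walk · to B0
  B1←B7: walk B7→B4→B2→B1 to B0
  B6←B4: walk B4→B2 to B1
  B6←B5: walk B5→B3 to B1
  B8←B1: walk · to B1
  B8←B6: walk B6 to B1
  B8←B7: walk B7→B4→B2 to B1
  B9←B4: walk B4→B2 to B1
  B9←B6: walk B6 to B1
  B9←B7: walk B7→B4→B2 to B1
  B0 → ∅
  B1 → {B1}
  B2 → {B1,B6,B8,B9}
  B3 → {B6}
  B4 → {B1,B6,B8,B9}
  B5 → {B6}
  B6 → {B8,B9}
  B7 → {B1,B8,B9}
  B8 → ∅
  B9 → ∅

φ for v: defs {B6}
  DF⁺ = {B8,B9}

Answer: ["B8", "B9"]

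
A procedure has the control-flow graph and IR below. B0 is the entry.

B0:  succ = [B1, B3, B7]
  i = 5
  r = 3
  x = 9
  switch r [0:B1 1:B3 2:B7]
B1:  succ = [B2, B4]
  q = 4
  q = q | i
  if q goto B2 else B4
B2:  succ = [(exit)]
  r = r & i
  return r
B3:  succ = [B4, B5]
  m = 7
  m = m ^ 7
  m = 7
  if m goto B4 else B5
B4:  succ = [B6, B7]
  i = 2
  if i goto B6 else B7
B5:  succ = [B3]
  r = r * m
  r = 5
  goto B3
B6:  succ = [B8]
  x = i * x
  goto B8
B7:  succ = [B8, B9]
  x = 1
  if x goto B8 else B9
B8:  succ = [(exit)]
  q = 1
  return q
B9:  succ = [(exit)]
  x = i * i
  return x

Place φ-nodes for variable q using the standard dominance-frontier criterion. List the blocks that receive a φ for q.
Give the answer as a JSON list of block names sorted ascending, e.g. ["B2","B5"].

idom tree: B1←B0 B2←B1 B3←B0 B4←B0 B5←B3 B6←B4 B7←B0 B8←B0 B9←B7
Dom∩ at merges:
  B3: preds {B0,B5}: {B0} ∩ {B0,B3,B5} = {B0}; idom=B0
  B4: preds {B1,B3}: {B0,B1} ∩ {B0,B3} = {B0}; idom=B0
  B7: preds {B0,B4}: {B0} ∩ {B0,B4} = {B0}; idom=B0
  B8: preds {B6,B7}: {B0,B4,B6} ∩ {B0,B7} = {B0}; idom=B0

DF derivation:
  B3←B0: walk · to B0
  B3←B5: walk B5→B3 to B0
  B4←B1: walk B1 to B0
  B4←B3: walk B3 to B0
  B7←B0: walk · to B0
  B7←B4: walk B4 to B0
  B8←B6: walk B6→B4 to B0
  B8←B7: walk B7 to B0
  B0: DF=∅
  B1: DF={B4}
  B2: DF=∅
  B3: DF={B3,B4}
  B4: DF={B7,B8}
  B5: DF={B3}
  B6: DF={B8}
  B7: DF={B8}
  B8: DF=∅
  B9: DF=∅

φ for q: defs {B1,B8}
  DF⁺ = {B4,B7,B8}

Answer: ["B4", "B7", "B8"]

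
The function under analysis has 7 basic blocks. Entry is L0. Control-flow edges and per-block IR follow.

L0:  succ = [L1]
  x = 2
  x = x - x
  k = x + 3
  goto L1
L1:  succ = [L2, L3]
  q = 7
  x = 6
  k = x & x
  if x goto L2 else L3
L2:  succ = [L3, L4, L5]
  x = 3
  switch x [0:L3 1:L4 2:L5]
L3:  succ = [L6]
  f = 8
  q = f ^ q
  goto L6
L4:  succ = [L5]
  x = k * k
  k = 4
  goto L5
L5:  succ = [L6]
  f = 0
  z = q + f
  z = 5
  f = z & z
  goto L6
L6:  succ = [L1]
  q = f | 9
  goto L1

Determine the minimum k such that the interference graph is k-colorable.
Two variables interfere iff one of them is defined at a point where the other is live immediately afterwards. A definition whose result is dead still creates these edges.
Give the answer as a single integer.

Answer: 3

Analysis:
Per-block:
  L0: def={k,x} ue=∅
  L1: def={k,q,x} ue=∅
  L2: def={x} ue=∅
  L3: def={f,q} ue={q}
  L4: def={k,x} ue={k}
  L5: def={f,z} ue={q}
  L6: def={q} ue={f}

Liveness:
  L0 li=∅ lo=∅
  L1 li=∅ lo={k,q}
  L2 li={k,q} lo={k,q}
  L3 li={q} lo={f}
  L4 li={k,q} lo={q}
  L5 li={q} lo={f}
  L6 li={f} lo=∅

Interfere edges:
  f — {q}
  k — {q,x}
  q — {f,k,x}
  x — {k,q}
  z — ∅

Colouring:
  {k,q,x} pairwise interfere (3-clique) ⇒ χ ≥ 3
  assign f→c1 k→c1 q→c0 x→c2 z→c0 — no edge inside a register ⇒ χ ≤ 3
  χ = 3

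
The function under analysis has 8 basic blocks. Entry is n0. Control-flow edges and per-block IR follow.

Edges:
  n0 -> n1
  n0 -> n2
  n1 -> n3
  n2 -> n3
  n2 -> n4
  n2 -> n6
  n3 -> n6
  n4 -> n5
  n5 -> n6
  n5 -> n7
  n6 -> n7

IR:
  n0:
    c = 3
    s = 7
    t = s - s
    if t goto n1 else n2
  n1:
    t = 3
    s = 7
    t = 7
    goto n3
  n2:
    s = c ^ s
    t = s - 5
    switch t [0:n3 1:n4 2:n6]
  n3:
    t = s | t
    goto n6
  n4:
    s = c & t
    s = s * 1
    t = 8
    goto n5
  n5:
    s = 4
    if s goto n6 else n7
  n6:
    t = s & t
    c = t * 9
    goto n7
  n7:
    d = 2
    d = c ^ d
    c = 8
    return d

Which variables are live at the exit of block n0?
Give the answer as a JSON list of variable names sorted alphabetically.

Block summaries:
  n0: def={c,s,t} ue=∅
  n1: def={s,t} ue=∅
  n2: def={s,t} ue={c,s}
  n3: def={t} ue={s,t}
  n4: def={s,t} ue={c,t}
  n5: def={s} ue=∅
  n6: def={c,t} ue={s,t}
  n7: def={c,d} ue={c}

Live sets:
  n0: in=∅ out={c,s}
  n1: in=∅ out={s,t}
  n2: in={c,s} out={c,s,t}
  n3: in={s,t} out={s,t}
  n4: in={c,t} out={c,t}
  n5: in={c,t} out={c,s,t}
  n6: in={s,t} out={c}
  n7: in={c} out=∅

live-out(n0) = ["c", "s"]

Answer: ["c", "s"]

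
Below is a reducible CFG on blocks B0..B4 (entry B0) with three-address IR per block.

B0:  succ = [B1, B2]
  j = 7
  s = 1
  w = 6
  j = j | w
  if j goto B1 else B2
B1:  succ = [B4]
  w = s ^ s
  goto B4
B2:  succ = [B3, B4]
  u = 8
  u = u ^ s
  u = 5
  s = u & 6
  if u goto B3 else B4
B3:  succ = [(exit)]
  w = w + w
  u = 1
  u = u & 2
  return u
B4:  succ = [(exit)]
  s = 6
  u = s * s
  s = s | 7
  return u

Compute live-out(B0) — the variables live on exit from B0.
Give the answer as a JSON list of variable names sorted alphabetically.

def/use:
  B0: {j,s,w} / ∅
  B1: {w} / {s}
  B2: {s,u} / {s}
  B3: {u,w} / {w}
  B4: {s,u} / ∅

Liveness:
  B0 li=∅ lo={s,w}
  B1 li={s} lo=∅
  B2 li={s,w} lo={w}
  B3 li={w} lo=∅
  B4 li=∅ lo=∅

live-out(B0) = ["s", "w"]

Answer: ["s", "w"]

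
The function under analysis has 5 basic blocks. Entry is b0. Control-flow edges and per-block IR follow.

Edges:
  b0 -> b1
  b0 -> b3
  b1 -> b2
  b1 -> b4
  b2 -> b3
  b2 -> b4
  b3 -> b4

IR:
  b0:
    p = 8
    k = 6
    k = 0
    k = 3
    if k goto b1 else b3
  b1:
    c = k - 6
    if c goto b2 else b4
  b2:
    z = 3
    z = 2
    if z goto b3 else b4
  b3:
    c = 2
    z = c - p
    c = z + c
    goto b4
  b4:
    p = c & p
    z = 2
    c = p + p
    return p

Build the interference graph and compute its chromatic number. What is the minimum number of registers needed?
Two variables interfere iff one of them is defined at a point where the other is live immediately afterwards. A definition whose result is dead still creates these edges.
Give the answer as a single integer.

def/use:
  b0: {k,p} / ∅
  b1: {c} / {k}
  b2: {z} / ∅
  b3: {c,z} / {p}
  b4: {c,p,z} / {c,p}

Liveness:
  b0 li=∅ lo={k,p}
  b1 li={k,p} lo={c,p}
  b2 li={c,p} lo={c,p}
  b3 li={p} lo={c,p}
  b4 li={c,p} lo=∅

Interfere edges:
  c: {p,z}
  k: {p}
  p: {c,k,z}
  z: {c,p}

Registers:
  clique {c,p,z} ⇒ need ≥ 3
  assign c→R1 k→R1 p→R0 z→R2 — no edge inside a register ⇒ χ ≤ 3
  χ = 3

Answer: 3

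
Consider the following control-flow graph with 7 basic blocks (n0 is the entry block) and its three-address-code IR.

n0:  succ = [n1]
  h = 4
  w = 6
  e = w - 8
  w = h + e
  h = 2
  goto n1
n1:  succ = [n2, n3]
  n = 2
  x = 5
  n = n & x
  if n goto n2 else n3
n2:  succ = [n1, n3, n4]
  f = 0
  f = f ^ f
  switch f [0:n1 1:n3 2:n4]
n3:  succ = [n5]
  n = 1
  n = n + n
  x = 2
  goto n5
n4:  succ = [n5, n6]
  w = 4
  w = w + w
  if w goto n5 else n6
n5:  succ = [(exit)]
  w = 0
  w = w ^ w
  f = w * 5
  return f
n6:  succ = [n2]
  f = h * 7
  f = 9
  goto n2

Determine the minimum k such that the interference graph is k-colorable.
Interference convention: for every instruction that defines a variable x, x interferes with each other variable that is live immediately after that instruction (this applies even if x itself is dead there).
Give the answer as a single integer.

Answer: 3

Working:
def/use:
  n0: {e,h,w} / ∅
  n1: {n,x} / ∅
  n2: {f} / ∅
  n3: {n,x} / ∅
  n4: {w} / ∅
  n5: {f,w} / ∅
  n6: {f} / {h}

Backward fixpoint:
  live n0: ∅→{h}
  live n1: {h}→{h}
  live n2: {h}→{h}
  live n3: ∅→∅
  live n4: {h}→{h}
  live n5: ∅→∅
  live n6: {h}→{h}

Interfere edges:
  e: {h}
  f: {h}
  h: {e,f,n,w,x}
  n: {h,x}
  w: {h}
  x: {h,n}

Registers:
  clique {h,n,x} ⇒ need ≥ 3
  assign e→c1 f→c1 h→c0 n→c1 w→c1 x→c2 — no edge inside a register ⇒ χ ≤ 3
  χ = 3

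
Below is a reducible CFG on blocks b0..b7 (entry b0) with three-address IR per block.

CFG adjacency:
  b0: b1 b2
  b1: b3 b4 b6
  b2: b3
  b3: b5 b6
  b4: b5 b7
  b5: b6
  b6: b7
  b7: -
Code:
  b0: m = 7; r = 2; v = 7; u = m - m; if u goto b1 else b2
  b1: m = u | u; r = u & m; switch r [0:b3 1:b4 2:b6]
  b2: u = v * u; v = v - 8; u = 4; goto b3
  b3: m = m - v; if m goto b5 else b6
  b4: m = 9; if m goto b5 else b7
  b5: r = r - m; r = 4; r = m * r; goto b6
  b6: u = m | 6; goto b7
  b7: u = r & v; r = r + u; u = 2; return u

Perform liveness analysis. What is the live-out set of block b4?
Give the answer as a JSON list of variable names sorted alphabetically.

Answer: ["m", "r", "v"]

Analysis:
Per-block:
  b0: {m,r,u,v} / ∅
  b1: {m,r} / {u}
  b2: {u,v} / {u,v}
  b3: {m} / {m,v}
  b4: {m} / ∅
  b5: {r} / {m,r}
  b6: {u} / {m}
  b7: {r,u} / {r,v}

Backward fixpoint:
  live b0: ∅→{m,r,u,v}
  live b1: {u,v}→{m,r,v}
  live b2: {m,r,u,v}→{m,r,v}
  live b3: {m,r,v}→{m,r,v}
  live b4: {r,v}→{m,r,v}
  live b5: {m,r,v}→{m,r,v}
  live b6: {m,r,v}→{r,v}
  live b7: {r,v}→∅

live-out(b4) = ["m", "r", "v"]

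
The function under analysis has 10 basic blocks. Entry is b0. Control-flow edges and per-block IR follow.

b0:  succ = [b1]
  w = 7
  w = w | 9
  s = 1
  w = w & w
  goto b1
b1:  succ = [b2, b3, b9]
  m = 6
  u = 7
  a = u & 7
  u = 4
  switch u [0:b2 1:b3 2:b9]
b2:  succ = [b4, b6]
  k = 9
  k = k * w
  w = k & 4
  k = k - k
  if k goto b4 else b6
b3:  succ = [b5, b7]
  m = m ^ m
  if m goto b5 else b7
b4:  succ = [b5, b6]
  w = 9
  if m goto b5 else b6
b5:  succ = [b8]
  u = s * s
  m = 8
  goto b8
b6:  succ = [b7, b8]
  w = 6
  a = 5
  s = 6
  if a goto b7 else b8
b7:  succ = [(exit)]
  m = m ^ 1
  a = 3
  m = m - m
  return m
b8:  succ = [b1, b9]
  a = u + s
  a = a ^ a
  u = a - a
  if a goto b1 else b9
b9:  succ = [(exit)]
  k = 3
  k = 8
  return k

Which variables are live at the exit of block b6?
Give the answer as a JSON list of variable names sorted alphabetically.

Per-block:
  b0: def={s,w} ue=∅
  b1: def={a,m,u} ue=∅
  b2: def={k,w} ue={w}
  b3: def={m} ue={m}
  b4: def={w} ue={m}
  b5: def={m,u} ue={s}
  b6: def={a,s,w} ue=∅
  b7: def={a,m} ue={m}
  b8: def={a,u} ue={s,u}
  b9: def={k} ue=∅

Liveness:
  live b0: ∅→{s,w}
  live b1: {s,w}→{m,s,u,w}
  live b2: {m,s,u,w}→{m,s,u}
  live b3: {m,s,w}→{m,s,w}
  live b4: {m,s,u}→{m,s,u,w}
  live b5: {s,w}→{s,u,w}
  live b6: {m,u}→{m,s,u,w}
  live b7: {m}→∅
  live b8: {s,u,w}→{s,w}
  live b9: ∅→∅

live-out(b6) = ["m", "s", "u", "w"]

Answer: ["m", "s", "u", "w"]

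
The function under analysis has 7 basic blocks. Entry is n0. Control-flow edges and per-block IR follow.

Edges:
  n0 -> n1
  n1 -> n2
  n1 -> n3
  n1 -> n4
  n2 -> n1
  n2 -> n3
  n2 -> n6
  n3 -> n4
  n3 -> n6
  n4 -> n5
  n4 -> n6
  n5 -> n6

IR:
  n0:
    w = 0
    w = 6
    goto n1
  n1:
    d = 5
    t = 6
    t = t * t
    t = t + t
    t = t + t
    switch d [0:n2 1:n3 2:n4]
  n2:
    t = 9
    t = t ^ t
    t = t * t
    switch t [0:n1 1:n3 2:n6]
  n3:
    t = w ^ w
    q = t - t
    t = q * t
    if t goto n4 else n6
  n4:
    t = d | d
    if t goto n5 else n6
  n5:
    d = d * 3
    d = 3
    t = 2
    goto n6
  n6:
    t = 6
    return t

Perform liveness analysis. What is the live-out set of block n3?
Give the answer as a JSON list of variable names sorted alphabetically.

def/use:
  n0: def={w} ue=∅
  n1: def={d,t} ue=∅
  n2: def={t} ue=∅
  n3: def={q,t} ue={w}
  n4: def={t} ue={d}
  n5: def={d,t} ue={d}
  n6: def={t} ue=∅

Backward fixpoint:
  live n0: ∅→{w}
  live n1: {w}→{d,w}
  live n2: {d,w}→{d,w}
  live n3: {d,w}→{d}
  live n4: {d}→{d}
  live n5: {d}→∅
  live n6: ∅→∅

live-out(n3) = ["d"]

Answer: ["d"]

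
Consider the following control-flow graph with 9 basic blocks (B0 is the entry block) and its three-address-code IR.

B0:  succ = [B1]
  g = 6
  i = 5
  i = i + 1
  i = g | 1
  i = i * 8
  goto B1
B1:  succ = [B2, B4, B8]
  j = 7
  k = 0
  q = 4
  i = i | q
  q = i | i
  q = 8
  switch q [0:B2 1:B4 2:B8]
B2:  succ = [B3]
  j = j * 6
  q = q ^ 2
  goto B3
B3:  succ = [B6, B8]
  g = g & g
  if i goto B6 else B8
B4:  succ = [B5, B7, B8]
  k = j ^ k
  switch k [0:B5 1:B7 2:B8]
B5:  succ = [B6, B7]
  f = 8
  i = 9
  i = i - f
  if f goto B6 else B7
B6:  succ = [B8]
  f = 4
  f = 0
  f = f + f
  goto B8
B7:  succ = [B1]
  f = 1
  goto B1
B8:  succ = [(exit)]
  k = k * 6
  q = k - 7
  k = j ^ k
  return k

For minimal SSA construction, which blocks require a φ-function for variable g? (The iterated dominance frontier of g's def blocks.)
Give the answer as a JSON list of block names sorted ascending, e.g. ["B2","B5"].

Answer: ["B6", "B8"]

Analysis:
idom tree: B1←B0 B2←B1 B3←B2 B4←B1 B5←B4 B6←B1 B7←B4 B8←B1
Dom at joins:
  B1: preds {B0,B7}: {B0} ∩ {B0,B1,B4,B7} = {B0}; idom=B0
  B6: preds {B3,B5}: {B0,B1,B2,B3} ∩ {B0,B1,B4,B5} = {B0,B1}; idom=B1
  B7: preds {B4,B5}: {B0,B1,B4} ∩ {B0,B1,B4,B5} = {B0,B1,B4}; idom=B4
  B8: preds {B1,B3,B4,B6}: {B0,B1} ∩ {B0,B1,B2,B3} ∩ {B0,B1,B4} ∩ {B0,B1,B6} = {B0,B1}; idom=B1

DF derivation:
  B1←B0: walk · to B0
  B1←B7: walk B7→B4→B1 to B0
  B6←B3: walk B3→B2 to B1
  B6←B5: walk B5→B4 to B1
  B7←B4: walk · to B4
  B7←B5: walk B5 to B4
  B8←B1: walk · to B1
  B8←B3: walk B3→B2 to B1
  B8←B4: walk B4 to B1
  B8←B6: walk B6 to B1
  B0 → ∅
  B1 → {B1}
  B2 → {B6,B8}
  B3 → {B6,B8}
  B4 → {B1,B6,B8}
  B5 → {B6,B7}
  B6 → {B8}
  B7 → {B1}
  B8 → ∅

φ for g: defs {B0,B3}
  DF⁺ = {B6,B8}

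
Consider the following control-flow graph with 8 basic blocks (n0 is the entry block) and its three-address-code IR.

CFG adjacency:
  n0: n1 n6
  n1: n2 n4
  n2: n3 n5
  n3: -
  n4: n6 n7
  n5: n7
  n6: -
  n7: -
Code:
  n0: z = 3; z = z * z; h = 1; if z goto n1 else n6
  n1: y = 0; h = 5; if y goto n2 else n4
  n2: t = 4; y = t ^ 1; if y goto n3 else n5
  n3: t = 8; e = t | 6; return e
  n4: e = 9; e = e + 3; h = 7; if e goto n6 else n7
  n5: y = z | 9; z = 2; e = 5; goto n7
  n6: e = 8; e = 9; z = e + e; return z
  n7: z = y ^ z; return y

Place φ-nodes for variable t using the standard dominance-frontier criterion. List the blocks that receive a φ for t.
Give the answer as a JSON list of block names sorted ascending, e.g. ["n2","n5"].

idom tree: n1←n0 n2←n1 n3←n2 n4←n1 n5←n2 n6←n0 n7←n1
Dom at joins:
  n6: preds {n0,n4}: {n0} ∩ {n0,n1,n4} = {n0}; idom=n0
  n7: preds {n4,n5}: {n0,n1,n4} ∩ {n0,n1,n2,n5} = {n0,n1}; idom=n1

DF derivation:
  n6←n0: walk · to n0
  n6←n4: walk n4→n1 to n0
  n7←n4: walk n4 to n1
  n7←n5: walk n5→n2 to n1
  n0 → ∅
  n1 → {n6}
  n2 → {n7}
  n3 → ∅
  n4 → {n6,n7}
  n5 → {n7}
  n6 → ∅
  n7 → ∅

φ for t: defs {n2,n3}
  DF⁺ = {n7}

Answer: ["n7"]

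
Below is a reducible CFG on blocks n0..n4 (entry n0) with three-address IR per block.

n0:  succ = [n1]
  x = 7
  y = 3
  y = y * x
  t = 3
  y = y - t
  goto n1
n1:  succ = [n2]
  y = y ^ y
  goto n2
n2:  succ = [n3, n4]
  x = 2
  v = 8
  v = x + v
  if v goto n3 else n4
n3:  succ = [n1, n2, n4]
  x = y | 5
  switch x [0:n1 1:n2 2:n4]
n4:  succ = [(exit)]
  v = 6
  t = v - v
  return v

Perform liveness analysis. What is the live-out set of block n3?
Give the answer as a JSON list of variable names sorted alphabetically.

Block summaries:
  n0: {t,x,y} / ∅
  n1: {y} / {y}
  n2: {v,x} / ∅
  n3: {x} / {y}
  n4: {t,v} / ∅

Backward fixpoint:
  n0: in=∅ out={y}
  n1: in={y} out={y}
  n2: in={y} out={y}
  n3: in={y} out={y}
  n4: in=∅ out=∅

live-out(n3) = ["y"]

Answer: ["y"]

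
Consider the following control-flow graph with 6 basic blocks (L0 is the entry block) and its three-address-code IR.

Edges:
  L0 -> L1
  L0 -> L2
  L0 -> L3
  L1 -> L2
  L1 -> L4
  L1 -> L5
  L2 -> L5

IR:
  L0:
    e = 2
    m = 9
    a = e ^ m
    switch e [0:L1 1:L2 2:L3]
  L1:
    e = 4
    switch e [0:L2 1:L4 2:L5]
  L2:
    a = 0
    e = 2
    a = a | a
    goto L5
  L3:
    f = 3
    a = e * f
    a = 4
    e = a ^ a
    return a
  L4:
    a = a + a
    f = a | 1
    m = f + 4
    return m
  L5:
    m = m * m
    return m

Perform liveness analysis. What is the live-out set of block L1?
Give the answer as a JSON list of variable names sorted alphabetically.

Answer: ["a", "m"]

Working:
def/use:
  L0: {a,e,m} / ∅
  L1: {e} / ∅
  L2: {a,e} / ∅
  L3: {a,e,f} / {e}
  L4: {a,f,m} / {a}
  L5: {m} / {m}

Backward fixpoint:
  L0: in=∅ out={a,e,m}
  L1: in={a,m} out={a,m}
  L2: in={m} out={m}
  L3: in={e} out=∅
  L4: in={a} out=∅
  L5: in={m} out=∅

live-out(L1) = ["a", "m"]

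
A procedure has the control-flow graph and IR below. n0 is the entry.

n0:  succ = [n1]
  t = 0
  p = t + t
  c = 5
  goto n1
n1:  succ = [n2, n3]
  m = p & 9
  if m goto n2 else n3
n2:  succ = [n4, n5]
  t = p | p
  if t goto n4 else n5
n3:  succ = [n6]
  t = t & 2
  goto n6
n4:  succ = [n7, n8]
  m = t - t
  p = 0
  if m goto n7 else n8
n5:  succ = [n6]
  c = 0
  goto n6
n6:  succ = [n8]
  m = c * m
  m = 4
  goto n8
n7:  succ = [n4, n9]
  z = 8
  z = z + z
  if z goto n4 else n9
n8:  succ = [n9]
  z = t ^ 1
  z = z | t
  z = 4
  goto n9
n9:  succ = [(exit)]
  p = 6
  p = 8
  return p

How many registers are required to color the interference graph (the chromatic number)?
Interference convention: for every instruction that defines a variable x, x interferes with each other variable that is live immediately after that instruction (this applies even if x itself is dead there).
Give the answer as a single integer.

Block summaries:
  n0 def {c,p,t} use ∅
  n1 def {m} use {p}
  n2 def {t} use {p}
  n3 def {t} use {t}
  n4 def {m,p} use {t}
  n5 def {c} use ∅
  n6 def {m} use {c,m}
  n7 def {z} use ∅
  n8 def {z} use {t}
  n9 def {p} use ∅

Liveness:
  n0 li=∅ lo={c,p,t}
  n1 li={c,p,t} lo={c,m,p,t}
  n2 li={m,p} lo={m,t}
  n3 li={c,m,t} lo={c,m,t}
  n4 li={t} lo={t}
  n5 li={m,t} lo={c,m,t}
  n6 li={c,m,t} lo={t}
  n7 li={t} lo={t}
  n8 li={t} lo=∅
  n9 li=∅ lo=∅

Interfere edges:
  c: {m,p,t}
  m: {c,p,t}
  p: {c,m,t}
  t: {c,m,p,z}
  z: {t}

Registers:
  lower bound: {c,m,p,t} mutually conflict ⇒ χ ≥ 4
  assign c→c1 m→c2 p→c3 t→c0 z→c1 — no edge inside a register ⇒ χ ≤ 4
  χ = 4

Answer: 4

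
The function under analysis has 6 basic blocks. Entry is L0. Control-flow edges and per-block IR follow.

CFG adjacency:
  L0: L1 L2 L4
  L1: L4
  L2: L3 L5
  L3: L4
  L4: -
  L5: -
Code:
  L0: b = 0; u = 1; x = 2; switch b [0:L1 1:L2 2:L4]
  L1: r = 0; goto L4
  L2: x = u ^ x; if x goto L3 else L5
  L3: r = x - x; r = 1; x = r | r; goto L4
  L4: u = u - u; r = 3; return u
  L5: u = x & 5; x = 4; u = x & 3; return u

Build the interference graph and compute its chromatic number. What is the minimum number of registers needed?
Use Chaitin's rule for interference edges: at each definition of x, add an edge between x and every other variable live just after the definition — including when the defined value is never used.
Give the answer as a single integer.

def/use:
  L0 def {b,u,x} use ∅
  L1 def {r} use ∅
  L2 def {x} use {u,x}
  L3 def {r,x} use {x}
  L4 def {r,u} use {u}
  L5 def {u,x} use {x}

Liveness:
  L0: in=∅ out={u,x}
  L1: in={u} out={u}
  L2: in={u,x} out={u,x}
  L3: in={u,x} out={u}
  L4: in={u} out=∅
  L5: in={x} out=∅

Conflict graph:
  b — {u,x}
  r — {u}
  u — {b,r,x}
  x — {b,u}

Colouring:
  {b,u,x} pairwise interfere (3-clique) ⇒ χ ≥ 3
  assign b→R1 r→R1 u→R0 x→R2 — no edge inside a register ⇒ χ ≤ 3
  χ = 3

Answer: 3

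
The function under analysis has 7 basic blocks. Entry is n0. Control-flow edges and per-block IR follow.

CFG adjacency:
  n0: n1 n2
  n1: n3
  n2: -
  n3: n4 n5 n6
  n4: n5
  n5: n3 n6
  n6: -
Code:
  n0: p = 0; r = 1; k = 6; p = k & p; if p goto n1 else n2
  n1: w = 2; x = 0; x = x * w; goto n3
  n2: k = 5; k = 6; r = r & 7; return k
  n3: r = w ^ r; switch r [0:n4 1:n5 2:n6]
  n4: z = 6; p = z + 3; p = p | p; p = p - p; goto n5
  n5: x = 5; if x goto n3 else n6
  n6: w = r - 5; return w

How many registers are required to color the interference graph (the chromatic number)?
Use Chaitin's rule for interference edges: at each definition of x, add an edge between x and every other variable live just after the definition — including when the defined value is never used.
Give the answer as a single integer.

def/use:
  n0: {k,p,r} / ∅
  n1: {w,x} / ∅
  n2: {k,r} / {r}
  n3: {r} / {r,w}
  n4: {p,z} / ∅
  n5: {x} / ∅
  n6: {w} / {r}

Liveness:
  live n0: ∅→{r}
  live n1: {r}→{r,w}
  live n2: {r}→∅
  live n3: {r,w}→{r,w}
  live n4: {r,w}→{r,w}
  live n5: {r,w}→{r,w}
  live n6: {r}→∅

Conflict graph:
  k↔{p,r}
  p↔{k,r,w}
  r↔{k,p,w,x,z}
  w↔{p,r,x,z}
  x↔{r,w}
  z↔{r,w}

Registers:
  lower bound: {k,p,r} mutually conflict ⇒ χ ≥ 3
  3-colouring: r0={r}  r1={k,w}  r2={p,x,z}
  χ = 3

Answer: 3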